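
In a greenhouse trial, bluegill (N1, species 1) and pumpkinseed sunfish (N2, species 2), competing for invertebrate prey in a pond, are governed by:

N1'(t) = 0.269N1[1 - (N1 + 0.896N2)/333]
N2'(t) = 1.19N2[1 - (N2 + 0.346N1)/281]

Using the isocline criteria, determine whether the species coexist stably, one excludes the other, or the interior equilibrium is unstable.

Compare the nullcline intercepts: K1/α12 = 333/0.896 = 372 > K2 = 281; K2/α21 = 281/0.346 = 812 > K1 = 333.
Since both inequalities hold, each species can invade when rare, so the interior equilibrium is stable.

stable coexistence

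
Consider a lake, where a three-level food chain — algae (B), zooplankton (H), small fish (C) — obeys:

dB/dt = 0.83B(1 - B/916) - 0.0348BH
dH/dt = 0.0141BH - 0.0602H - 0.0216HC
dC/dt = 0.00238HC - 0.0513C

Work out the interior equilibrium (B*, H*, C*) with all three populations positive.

B* ≈ 88.2, H* ≈ 21.6, C* ≈ 54.8

From dC/dt = 0: 0.00238H* = 0.0513, so H* = 21.6.
From dB/dt = 0: 0.83(1 - B*/916) = 0.0348·21.6, giving B* = 916·(1 - 0.904) = 88.2.
From dH/dt = 0: 0.0141·88.2 - 0.0602 = 0.0216C*, so C* = 1.18/0.0216 = 54.8.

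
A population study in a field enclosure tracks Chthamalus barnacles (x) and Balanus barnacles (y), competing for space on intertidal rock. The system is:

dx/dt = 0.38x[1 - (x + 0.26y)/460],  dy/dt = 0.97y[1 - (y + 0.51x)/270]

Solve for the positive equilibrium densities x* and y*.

x* ≈ 449, y* ≈ 40.8

Setting both brackets to zero gives the nullclines x + 0.26y = 460 and 0.51x + y = 270.
Substituting y = 270 - 0.51x into the first: x(1 - 0.26·0.51) = 460 - 0.26·270.
So x* = 390/0.867 = 449, and then y* = 270 - 0.51·449 = 40.8.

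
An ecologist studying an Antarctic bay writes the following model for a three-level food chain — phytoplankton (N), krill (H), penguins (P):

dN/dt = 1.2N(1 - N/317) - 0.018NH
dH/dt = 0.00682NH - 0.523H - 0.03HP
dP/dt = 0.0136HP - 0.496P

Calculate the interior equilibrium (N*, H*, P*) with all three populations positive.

From dP/dt = 0: 0.0136H* = 0.496, so H* = 36.5.
From dN/dt = 0: 1.2(1 - N*/317) = 0.018·36.5, giving N* = 317·(1 - 0.547) = 144.
From dH/dt = 0: 0.00682·144 - 0.523 = 0.03P*, so P* = 0.456/0.03 = 15.2.

N* ≈ 144, H* ≈ 36.5, P* ≈ 15.2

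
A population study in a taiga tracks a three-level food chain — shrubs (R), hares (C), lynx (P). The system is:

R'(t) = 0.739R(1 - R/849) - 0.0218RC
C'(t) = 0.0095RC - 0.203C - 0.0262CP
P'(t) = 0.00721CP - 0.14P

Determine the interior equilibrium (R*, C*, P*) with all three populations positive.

R* ≈ 363, C* ≈ 19.4, P* ≈ 124

From dP/dt = 0: 0.00721C* = 0.14, so C* = 19.4.
From dR/dt = 0: 0.739(1 - R*/849) = 0.0218·19.4, giving R* = 849·(1 - 0.573) = 363.
From dC/dt = 0: 0.0095·363 - 0.203 = 0.0262P*, so P* = 3.24/0.0262 = 124.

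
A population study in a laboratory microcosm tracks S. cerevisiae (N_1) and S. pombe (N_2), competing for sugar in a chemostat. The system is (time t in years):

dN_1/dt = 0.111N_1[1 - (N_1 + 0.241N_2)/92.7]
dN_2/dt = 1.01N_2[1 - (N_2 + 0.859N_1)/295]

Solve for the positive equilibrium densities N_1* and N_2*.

N_1* ≈ 27.2, N_2* ≈ 272

Setting both brackets to zero gives the nullclines N_1 + 0.241N_2 = 92.7 and 0.859N_1 + N_2 = 295.
Substituting N_2 = 295 - 0.859N_1 into the first: N_1(1 - 0.241·0.859) = 92.7 - 0.241·295.
So N_1* = 21.6/0.793 = 27.2, and then N_2* = 295 - 0.859·27.2 = 272.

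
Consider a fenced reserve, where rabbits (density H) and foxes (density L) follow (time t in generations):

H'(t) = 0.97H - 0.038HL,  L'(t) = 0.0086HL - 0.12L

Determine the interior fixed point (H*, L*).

H* ≈ 14, L* ≈ 25.5

Set dL/dt = 0 with L > 0: 0.0086H - 0.12 = 0, so H* = 0.12/0.0086 = 14.
Set dH/dt = 0 with H > 0: 0.97 - 0.038L = 0, so L* = 0.97/0.038 = 25.5.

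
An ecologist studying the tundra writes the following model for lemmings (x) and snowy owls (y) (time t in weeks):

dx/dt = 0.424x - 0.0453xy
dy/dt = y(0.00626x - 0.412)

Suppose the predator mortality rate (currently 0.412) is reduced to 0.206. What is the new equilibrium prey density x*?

At the interior fixed point, setting dy/dt = 0 with y > 0 fixes x* = (predator death rate)/(xy coefficient) — independent of the other coefficients.
With the change, x* = 0.206/0.00626 = 32.9; it falls from 65.8.

x* ≈ 32.9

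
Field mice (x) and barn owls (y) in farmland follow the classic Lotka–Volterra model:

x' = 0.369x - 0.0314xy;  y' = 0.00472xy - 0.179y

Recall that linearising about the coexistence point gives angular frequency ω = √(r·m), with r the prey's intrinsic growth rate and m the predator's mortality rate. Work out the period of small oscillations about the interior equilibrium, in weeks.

Here r = 0.369 and m = 0.179, so r·m = 0.0661.
ω = √0.0661 = 0.257 per week, hence T = 2π/ω ≈ 24.4 weeks.

T ≈ 24.4 weeks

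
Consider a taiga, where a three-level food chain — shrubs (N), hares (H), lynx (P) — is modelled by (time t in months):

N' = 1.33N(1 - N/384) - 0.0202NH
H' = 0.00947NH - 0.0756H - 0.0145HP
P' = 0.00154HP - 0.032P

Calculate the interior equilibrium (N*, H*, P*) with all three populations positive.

From dP/dt = 0: 0.00154H* = 0.032, so H* = 20.8.
From dN/dt = 0: 1.33(1 - N*/384) = 0.0202·20.8, giving N* = 384·(1 - 0.316) = 263.
From dH/dt = 0: 0.00947·263 - 0.0756 = 0.0145P*, so P* = 2.41/0.0145 = 166.

N* ≈ 263, H* ≈ 20.8, P* ≈ 166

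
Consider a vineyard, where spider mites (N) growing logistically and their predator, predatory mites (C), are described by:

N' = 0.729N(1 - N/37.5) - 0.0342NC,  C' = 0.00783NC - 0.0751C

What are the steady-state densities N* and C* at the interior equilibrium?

From dC/dt = 0 with C > 0: 0.00783N* = 0.0751, so N* = 9.59.
Substitute into dN/dt = 0: 0.729(1 - 9.59/37.5) = 0.0342C*.
The bracket is 0.744, giving C* = 0.543/0.0342 = 15.9.

N* ≈ 9.59, C* ≈ 15.9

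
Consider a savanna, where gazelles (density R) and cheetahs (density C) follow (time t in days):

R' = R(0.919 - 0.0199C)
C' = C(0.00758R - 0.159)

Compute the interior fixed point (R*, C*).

R* ≈ 21, C* ≈ 46.2

Set dC/dt = 0 with C > 0: 0.00758R - 0.159 = 0, so R* = 0.159/0.00758 = 21.
Set dR/dt = 0 with R > 0: 0.919 - 0.0199C = 0, so C* = 0.919/0.0199 = 46.2.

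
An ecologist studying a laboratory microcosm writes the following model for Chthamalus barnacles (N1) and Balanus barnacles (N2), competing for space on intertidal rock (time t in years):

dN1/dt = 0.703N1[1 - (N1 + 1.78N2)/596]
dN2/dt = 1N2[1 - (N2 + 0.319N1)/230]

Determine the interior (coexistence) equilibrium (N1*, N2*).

Setting both brackets to zero gives the nullclines N1 + 1.78N2 = 596 and 0.319N1 + N2 = 230.
Substituting N2 = 230 - 0.319N1 into the first: N1(1 - 1.78·0.319) = 596 - 1.78·230.
So N1* = 187/0.432 = 432, and then N2* = 230 - 0.319·432 = 92.3.

N1* ≈ 432, N2* ≈ 92.3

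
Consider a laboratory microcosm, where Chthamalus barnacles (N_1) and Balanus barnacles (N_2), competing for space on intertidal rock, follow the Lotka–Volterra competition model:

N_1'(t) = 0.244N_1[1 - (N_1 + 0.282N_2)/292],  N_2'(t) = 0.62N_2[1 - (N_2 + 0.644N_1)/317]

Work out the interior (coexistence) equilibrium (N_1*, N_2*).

Setting both brackets to zero gives the nullclines N_1 + 0.282N_2 = 292 and 0.644N_1 + N_2 = 317.
Substituting N_2 = 317 - 0.644N_1 into the first: N_1(1 - 0.282·0.644) = 292 - 0.282·317.
So N_1* = 203/0.818 = 248, and then N_2* = 317 - 0.644·248 = 158.

N_1* ≈ 248, N_2* ≈ 158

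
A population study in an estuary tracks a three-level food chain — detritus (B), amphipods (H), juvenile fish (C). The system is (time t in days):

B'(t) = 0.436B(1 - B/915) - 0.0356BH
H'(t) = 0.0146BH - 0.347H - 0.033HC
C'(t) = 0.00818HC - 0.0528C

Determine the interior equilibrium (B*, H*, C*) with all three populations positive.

B* ≈ 433, H* ≈ 6.45, C* ≈ 181

From dC/dt = 0: 0.00818H* = 0.0528, so H* = 6.45.
From dB/dt = 0: 0.436(1 - B*/915) = 0.0356·6.45, giving B* = 915·(1 - 0.527) = 433.
From dH/dt = 0: 0.0146·433 - 0.347 = 0.033C*, so C* = 5.97/0.033 = 181.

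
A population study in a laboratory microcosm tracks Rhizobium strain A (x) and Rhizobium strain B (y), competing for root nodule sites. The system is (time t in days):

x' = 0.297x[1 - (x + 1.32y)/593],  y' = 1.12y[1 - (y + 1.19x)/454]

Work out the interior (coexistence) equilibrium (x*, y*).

x* ≈ 11, y* ≈ 441

Setting both brackets to zero gives the nullclines x + 1.32y = 593 and 1.19x + y = 454.
Substituting y = 454 - 1.19x into the first: x(1 - 1.32·1.19) = 593 - 1.32·454.
So x* = -6.28/-0.571 = 11, and then y* = 454 - 1.19·11 = 441.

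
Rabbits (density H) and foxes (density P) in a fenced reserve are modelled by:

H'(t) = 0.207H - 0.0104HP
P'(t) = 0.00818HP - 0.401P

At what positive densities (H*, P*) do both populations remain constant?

H* ≈ 49, P* ≈ 19.9

Set dP/dt = 0 with P > 0: 0.00818H - 0.401 = 0, so H* = 0.401/0.00818 = 49.
Set dH/dt = 0 with H > 0: 0.207 - 0.0104P = 0, so P* = 0.207/0.0104 = 19.9.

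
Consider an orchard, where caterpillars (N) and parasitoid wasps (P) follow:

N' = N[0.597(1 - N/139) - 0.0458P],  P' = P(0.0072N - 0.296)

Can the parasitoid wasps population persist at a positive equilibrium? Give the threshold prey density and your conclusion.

The predator equation gives dP/dt > 0 only when N > 0.296/0.0072 = 41.1.
Without the predator, N → K = 139. Since 139 > 41.1, the predator can invade and persist.

Threshold N = 41.1; K > 41.1, so yes, the predator persists.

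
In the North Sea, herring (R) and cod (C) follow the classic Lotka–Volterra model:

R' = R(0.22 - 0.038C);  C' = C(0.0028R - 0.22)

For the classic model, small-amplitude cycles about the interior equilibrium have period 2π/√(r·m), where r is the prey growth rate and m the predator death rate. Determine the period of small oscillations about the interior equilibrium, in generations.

T ≈ 28.6 generations

Here r = 0.22 and m = 0.22, so r·m = 0.0484.
ω = √0.0484 = 0.22 per generation, hence T = 2π/ω ≈ 28.6 generations.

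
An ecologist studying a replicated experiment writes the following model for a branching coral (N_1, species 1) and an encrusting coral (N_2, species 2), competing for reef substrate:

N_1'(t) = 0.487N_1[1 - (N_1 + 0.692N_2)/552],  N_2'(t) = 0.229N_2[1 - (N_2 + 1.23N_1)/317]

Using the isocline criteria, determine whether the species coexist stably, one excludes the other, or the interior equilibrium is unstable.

species 1 excludes species 2

Compare the nullcline intercepts: K1/α12 = 552/0.692 = 798 > K2 = 317; K2/α21 = 317/1.23 = 258 < K1 = 552.
Since the inequalities point opposite ways, species 1 can invade but species 2 cannot.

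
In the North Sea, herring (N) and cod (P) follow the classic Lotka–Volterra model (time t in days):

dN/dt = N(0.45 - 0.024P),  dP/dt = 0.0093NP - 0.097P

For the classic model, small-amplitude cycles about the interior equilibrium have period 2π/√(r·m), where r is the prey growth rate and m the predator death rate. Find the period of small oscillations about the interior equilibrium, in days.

Here r = 0.45 and m = 0.097, so r·m = 0.0437.
ω = √0.0437 = 0.209 per day, hence T = 2π/ω ≈ 30.1 days.

T ≈ 30.1 days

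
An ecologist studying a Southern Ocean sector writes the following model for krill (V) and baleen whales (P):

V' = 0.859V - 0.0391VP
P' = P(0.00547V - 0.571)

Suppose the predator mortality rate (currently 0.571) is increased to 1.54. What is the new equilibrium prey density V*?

At the interior fixed point, setting dP/dt = 0 with P > 0 fixes V* = (predator death rate)/(VP coefficient) — independent of the other coefficients.
With the change, V* = 1.54/0.00547 = 282; it rises from 104.

V* ≈ 282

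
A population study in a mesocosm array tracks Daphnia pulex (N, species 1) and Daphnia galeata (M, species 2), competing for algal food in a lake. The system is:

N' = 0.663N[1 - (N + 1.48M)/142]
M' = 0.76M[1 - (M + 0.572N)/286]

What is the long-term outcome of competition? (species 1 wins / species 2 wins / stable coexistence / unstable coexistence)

species 2 excludes species 1

Compare the nullcline intercepts: K1/α12 = 142/1.48 = 95.9 < K2 = 286; K2/α21 = 286/0.572 = 500 > K1 = 142.
Since the inequalities point opposite ways, species 2 can invade but species 1 cannot.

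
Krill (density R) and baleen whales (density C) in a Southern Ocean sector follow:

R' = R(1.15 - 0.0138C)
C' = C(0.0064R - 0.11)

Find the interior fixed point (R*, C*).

Set dC/dt = 0 with C > 0: 0.0064R - 0.11 = 0, so R* = 0.11/0.0064 = 17.2.
Set dR/dt = 0 with R > 0: 1.15 - 0.0138C = 0, so C* = 1.15/0.0138 = 83.3.

R* ≈ 17.2, C* ≈ 83.3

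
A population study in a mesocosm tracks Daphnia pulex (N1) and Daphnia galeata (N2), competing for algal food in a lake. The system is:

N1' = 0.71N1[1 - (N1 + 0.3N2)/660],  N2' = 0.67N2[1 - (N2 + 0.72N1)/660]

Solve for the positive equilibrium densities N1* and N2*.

N1* ≈ 589, N2* ≈ 236

Setting both brackets to zero gives the nullclines N1 + 0.3N2 = 660 and 0.72N1 + N2 = 660.
Substituting N2 = 660 - 0.72N1 into the first: N1(1 - 0.3·0.72) = 660 - 0.3·660.
So N1* = 462/0.784 = 589, and then N2* = 660 - 0.72·589 = 236.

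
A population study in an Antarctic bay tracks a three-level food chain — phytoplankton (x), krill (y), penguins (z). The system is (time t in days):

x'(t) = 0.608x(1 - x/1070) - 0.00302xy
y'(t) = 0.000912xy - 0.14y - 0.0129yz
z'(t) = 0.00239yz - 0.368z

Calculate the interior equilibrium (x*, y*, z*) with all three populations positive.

From dz/dt = 0: 0.00239y* = 0.368, so y* = 154.
From dx/dt = 0: 0.608(1 - x*/1070) = 0.00302·154, giving x* = 1070·(1 - 0.765) = 252.
From dy/dt = 0: 0.000912·252 - 0.14 = 0.0129z*, so z* = 0.0895/0.0129 = 6.94.

x* ≈ 252, y* ≈ 154, z* ≈ 6.94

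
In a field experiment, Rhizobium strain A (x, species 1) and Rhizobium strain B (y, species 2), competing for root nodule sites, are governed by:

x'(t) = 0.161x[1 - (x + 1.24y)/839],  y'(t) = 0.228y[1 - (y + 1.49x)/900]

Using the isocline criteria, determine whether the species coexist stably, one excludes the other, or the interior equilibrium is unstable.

unstable coexistence (outcome depends on initial conditions)

Compare the nullcline intercepts: K1/α12 = 839/1.24 = 677 < K2 = 900; K2/α21 = 900/1.49 = 604 < K1 = 839.
Since both are reversed, neither can invade when rare; the interior point is a saddle.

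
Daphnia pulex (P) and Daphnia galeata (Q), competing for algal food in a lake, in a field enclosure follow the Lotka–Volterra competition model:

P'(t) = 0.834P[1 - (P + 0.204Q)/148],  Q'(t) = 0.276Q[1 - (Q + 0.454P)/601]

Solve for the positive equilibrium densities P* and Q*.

Setting both brackets to zero gives the nullclines P + 0.204Q = 148 and 0.454P + Q = 601.
Substituting Q = 601 - 0.454P into the first: P(1 - 0.204·0.454) = 148 - 0.204·601.
So P* = 25.4/0.907 = 28, and then Q* = 601 - 0.454·28 = 588.

P* ≈ 28, Q* ≈ 588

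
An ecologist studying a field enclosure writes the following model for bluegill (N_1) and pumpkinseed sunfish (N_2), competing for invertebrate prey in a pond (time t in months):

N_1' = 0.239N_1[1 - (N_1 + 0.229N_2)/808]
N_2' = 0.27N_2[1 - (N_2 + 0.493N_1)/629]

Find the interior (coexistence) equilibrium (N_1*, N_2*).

Setting both brackets to zero gives the nullclines N_1 + 0.229N_2 = 808 and 0.493N_1 + N_2 = 629.
Substituting N_2 = 629 - 0.493N_1 into the first: N_1(1 - 0.229·0.493) = 808 - 0.229·629.
So N_1* = 664/0.887 = 748, and then N_2* = 629 - 0.493·748 = 260.

N_1* ≈ 748, N_2* ≈ 260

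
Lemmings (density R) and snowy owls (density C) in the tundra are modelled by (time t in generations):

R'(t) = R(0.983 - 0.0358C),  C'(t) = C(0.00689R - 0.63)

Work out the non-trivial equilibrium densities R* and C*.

Set dC/dt = 0 with C > 0: 0.00689R - 0.63 = 0, so R* = 0.63/0.00689 = 91.4.
Set dR/dt = 0 with R > 0: 0.983 - 0.0358C = 0, so C* = 0.983/0.0358 = 27.5.

R* ≈ 91.4, C* ≈ 27.5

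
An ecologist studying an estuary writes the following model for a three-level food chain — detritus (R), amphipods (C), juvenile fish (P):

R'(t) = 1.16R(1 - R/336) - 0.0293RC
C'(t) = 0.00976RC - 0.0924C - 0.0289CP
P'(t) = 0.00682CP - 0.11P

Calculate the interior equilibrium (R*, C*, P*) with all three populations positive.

From dP/dt = 0: 0.00682C* = 0.11, so C* = 16.1.
From dR/dt = 0: 1.16(1 - R*/336) = 0.0293·16.1, giving R* = 336·(1 - 0.407) = 199.
From dC/dt = 0: 0.00976·199 - 0.0924 = 0.0289P*, so P* = 1.85/0.0289 = 64.

R* ≈ 199, C* ≈ 16.1, P* ≈ 64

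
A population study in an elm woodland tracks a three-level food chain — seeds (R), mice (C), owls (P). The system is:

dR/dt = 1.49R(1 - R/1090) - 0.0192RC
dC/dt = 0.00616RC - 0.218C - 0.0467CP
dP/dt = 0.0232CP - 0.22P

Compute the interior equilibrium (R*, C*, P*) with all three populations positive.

R* ≈ 957, C* ≈ 9.48, P* ≈ 122

From dP/dt = 0: 0.0232C* = 0.22, so C* = 9.48.
From dR/dt = 0: 1.49(1 - R*/1090) = 0.0192·9.48, giving R* = 1090·(1 - 0.122) = 957.
From dC/dt = 0: 0.00616·957 - 0.218 = 0.0467P*, so P* = 5.68/0.0467 = 122.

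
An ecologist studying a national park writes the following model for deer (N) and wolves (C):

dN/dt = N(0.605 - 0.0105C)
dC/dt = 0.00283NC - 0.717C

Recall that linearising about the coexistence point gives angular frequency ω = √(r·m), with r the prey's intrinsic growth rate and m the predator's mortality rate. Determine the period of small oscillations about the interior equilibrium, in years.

T ≈ 9.54 years

Here r = 0.605 and m = 0.717, so r·m = 0.434.
ω = √0.434 = 0.659 per year, hence T = 2π/ω ≈ 9.54 years.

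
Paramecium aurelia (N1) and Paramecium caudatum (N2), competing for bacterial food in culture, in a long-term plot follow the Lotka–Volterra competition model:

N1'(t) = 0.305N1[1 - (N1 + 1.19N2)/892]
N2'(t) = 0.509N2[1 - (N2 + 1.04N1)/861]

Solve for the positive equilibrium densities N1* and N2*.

Setting both brackets to zero gives the nullclines N1 + 1.19N2 = 892 and 1.04N1 + N2 = 861.
Substituting N2 = 861 - 1.04N1 into the first: N1(1 - 1.19·1.04) = 892 - 1.19·861.
So N1* = -133/-0.238 = 558, and then N2* = 861 - 1.04·558 = 281.

N1* ≈ 558, N2* ≈ 281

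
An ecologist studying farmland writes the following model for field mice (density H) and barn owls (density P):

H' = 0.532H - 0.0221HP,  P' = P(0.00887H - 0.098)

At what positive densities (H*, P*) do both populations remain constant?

Set dP/dt = 0 with P > 0: 0.00887H - 0.098 = 0, so H* = 0.098/0.00887 = 11.
Set dH/dt = 0 with H > 0: 0.532 - 0.0221P = 0, so P* = 0.532/0.0221 = 24.1.

H* ≈ 11, P* ≈ 24.1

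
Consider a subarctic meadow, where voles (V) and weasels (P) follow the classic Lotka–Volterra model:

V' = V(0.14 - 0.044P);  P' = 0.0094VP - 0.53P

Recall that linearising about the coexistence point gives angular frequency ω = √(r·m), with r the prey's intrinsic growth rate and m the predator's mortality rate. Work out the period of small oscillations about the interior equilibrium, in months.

T ≈ 23.1 months

Here r = 0.14 and m = 0.53, so r·m = 0.0742.
ω = √0.0742 = 0.272 per month, hence T = 2π/ω ≈ 23.1 months.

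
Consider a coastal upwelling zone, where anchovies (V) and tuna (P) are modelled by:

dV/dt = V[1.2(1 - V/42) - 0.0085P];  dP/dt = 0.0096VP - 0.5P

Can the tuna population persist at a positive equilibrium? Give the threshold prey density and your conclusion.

Threshold V = 52.1; K < 52.1, so no, the predator goes extinct.

The predator equation gives dP/dt > 0 only when V > 0.5/0.0096 = 52.1.
Without the predator, V → K = 42. Since 42 < 52.1, the predator cannot invade.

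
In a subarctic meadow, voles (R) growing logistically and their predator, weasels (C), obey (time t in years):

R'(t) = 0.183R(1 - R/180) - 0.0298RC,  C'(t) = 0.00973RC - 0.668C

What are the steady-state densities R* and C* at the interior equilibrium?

R* ≈ 68.7, C* ≈ 3.8

From dC/dt = 0 with C > 0: 0.00973R* = 0.668, so R* = 68.7.
Substitute into dR/dt = 0: 0.183(1 - 68.7/180) = 0.0298C*.
The bracket is 0.619, giving C* = 0.113/0.0298 = 3.8.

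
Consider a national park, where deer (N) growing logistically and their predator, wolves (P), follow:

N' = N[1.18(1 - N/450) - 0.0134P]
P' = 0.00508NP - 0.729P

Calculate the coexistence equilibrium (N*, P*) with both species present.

N* ≈ 144, P* ≈ 60

From dP/dt = 0 with P > 0: 0.00508N* = 0.729, so N* = 144.
Substitute into dN/dt = 0: 1.18(1 - 144/450) = 0.0134P*.
The bracket is 0.681, giving P* = 0.804/0.0134 = 60.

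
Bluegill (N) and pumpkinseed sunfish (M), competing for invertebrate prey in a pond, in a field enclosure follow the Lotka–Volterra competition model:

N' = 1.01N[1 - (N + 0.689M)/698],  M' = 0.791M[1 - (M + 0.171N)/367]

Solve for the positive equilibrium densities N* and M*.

Setting both brackets to zero gives the nullclines N + 0.689M = 698 and 0.171N + M = 367.
Substituting M = 367 - 0.171N into the first: N(1 - 0.689·0.171) = 698 - 0.689·367.
So N* = 445/0.882 = 505, and then M* = 367 - 0.171·505 = 281.

N* ≈ 505, M* ≈ 281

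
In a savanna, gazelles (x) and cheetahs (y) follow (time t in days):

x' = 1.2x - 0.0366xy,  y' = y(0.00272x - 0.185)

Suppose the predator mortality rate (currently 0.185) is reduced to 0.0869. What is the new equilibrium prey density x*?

x* ≈ 31.9

At the interior fixed point, setting dy/dt = 0 with y > 0 fixes x* = (predator death rate)/(xy coefficient) — independent of the other coefficients.
With the change, x* = 0.0869/0.00272 = 31.9; it falls from 68.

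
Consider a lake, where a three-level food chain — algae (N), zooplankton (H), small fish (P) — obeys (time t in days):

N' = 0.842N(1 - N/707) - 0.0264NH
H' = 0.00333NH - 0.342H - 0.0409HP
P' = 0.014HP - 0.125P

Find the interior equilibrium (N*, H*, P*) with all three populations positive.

N* ≈ 509, H* ≈ 8.93, P* ≈ 33.1

From dP/dt = 0: 0.014H* = 0.125, so H* = 8.93.
From dN/dt = 0: 0.842(1 - N*/707) = 0.0264·8.93, giving N* = 707·(1 - 0.28) = 509.
From dH/dt = 0: 0.00333·509 - 0.342 = 0.0409P*, so P* = 1.35/0.0409 = 33.1.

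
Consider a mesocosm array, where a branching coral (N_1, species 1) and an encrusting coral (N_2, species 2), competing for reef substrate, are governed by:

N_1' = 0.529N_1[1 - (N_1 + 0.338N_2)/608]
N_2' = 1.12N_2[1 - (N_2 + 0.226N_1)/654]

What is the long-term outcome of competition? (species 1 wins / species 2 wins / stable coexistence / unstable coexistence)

stable coexistence

Compare the nullcline intercepts: K1/α12 = 608/0.338 = 1800 > K2 = 654; K2/α21 = 654/0.226 = 2890 > K1 = 608.
Since both inequalities hold, each species can invade when rare, so the interior equilibrium is stable.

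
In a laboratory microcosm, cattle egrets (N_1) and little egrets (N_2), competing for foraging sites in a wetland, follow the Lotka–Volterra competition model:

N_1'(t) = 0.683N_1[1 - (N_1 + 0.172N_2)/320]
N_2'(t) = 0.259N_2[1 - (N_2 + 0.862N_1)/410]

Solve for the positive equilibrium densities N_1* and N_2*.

Setting both brackets to zero gives the nullclines N_1 + 0.172N_2 = 320 and 0.862N_1 + N_2 = 410.
Substituting N_2 = 410 - 0.862N_1 into the first: N_1(1 - 0.172·0.862) = 320 - 0.172·410.
So N_1* = 249/0.852 = 293, and then N_2* = 410 - 0.862·293 = 158.

N_1* ≈ 293, N_2* ≈ 158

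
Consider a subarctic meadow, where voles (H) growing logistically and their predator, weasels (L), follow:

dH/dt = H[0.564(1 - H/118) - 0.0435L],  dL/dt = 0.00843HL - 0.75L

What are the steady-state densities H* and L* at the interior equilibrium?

From dL/dt = 0 with L > 0: 0.00843H* = 0.75, so H* = 89.
Substitute into dH/dt = 0: 0.564(1 - 89/118) = 0.0435L*.
The bracket is 0.246, giving L* = 0.139/0.0435 = 3.19.

H* ≈ 89, L* ≈ 3.19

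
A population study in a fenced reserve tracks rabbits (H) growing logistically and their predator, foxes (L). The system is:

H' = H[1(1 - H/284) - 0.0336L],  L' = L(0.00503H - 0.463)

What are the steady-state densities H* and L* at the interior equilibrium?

From dL/dt = 0 with L > 0: 0.00503H* = 0.463, so H* = 92.
Substitute into dH/dt = 0: 1(1 - 92/284) = 0.0336L*.
The bracket is 0.676, giving L* = 0.676/0.0336 = 20.1.

H* ≈ 92, L* ≈ 20.1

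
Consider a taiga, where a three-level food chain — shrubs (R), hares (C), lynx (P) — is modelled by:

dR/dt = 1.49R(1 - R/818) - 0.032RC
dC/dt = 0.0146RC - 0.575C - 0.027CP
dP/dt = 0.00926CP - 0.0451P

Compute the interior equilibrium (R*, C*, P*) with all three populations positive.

From dP/dt = 0: 0.00926C* = 0.0451, so C* = 4.87.
From dR/dt = 0: 1.49(1 - R*/818) = 0.032·4.87, giving R* = 818·(1 - 0.105) = 732.
From dC/dt = 0: 0.0146·732 - 0.575 = 0.027P*, so P* = 10.1/0.027 = 375.

R* ≈ 732, C* ≈ 4.87, P* ≈ 375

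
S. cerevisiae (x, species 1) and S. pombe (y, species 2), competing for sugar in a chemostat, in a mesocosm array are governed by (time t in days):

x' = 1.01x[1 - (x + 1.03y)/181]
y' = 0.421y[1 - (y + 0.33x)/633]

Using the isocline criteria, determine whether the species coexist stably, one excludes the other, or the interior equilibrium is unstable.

Compare the nullcline intercepts: K1/α12 = 181/1.03 = 176 < K2 = 633; K2/α21 = 633/0.33 = 1920 > K1 = 181.
Since the inequalities point opposite ways, species 2 can invade but species 1 cannot.

species 2 excludes species 1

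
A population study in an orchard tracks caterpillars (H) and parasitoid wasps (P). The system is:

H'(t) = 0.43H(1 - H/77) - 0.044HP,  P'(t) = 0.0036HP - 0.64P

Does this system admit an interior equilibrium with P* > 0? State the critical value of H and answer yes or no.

The predator equation gives dP/dt > 0 only when H > 0.64/0.0036 = 178.
Without the predator, H → K = 77. Since 77 < 178, the predator cannot invade.

Threshold H = 178; K < 178, so no, the predator goes extinct.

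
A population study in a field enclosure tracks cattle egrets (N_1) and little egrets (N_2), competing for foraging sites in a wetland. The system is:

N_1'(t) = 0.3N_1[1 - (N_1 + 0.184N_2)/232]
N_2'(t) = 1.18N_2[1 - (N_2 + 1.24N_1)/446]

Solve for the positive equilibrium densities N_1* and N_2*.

N_1* ≈ 194, N_2* ≈ 205

Setting both brackets to zero gives the nullclines N_1 + 0.184N_2 = 232 and 1.24N_1 + N_2 = 446.
Substituting N_2 = 446 - 1.24N_1 into the first: N_1(1 - 0.184·1.24) = 232 - 0.184·446.
So N_1* = 150/0.772 = 194, and then N_2* = 446 - 1.24·194 = 205.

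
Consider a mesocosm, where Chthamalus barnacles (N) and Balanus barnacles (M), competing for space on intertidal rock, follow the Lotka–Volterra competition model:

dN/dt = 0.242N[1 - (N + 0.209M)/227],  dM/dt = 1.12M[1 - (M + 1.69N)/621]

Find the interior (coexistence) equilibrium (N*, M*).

Setting both brackets to zero gives the nullclines N + 0.209M = 227 and 1.69N + M = 621.
Substituting M = 621 - 1.69N into the first: N(1 - 0.209·1.69) = 227 - 0.209·621.
So N* = 97.2/0.647 = 150, and then M* = 621 - 1.69·150 = 367.

N* ≈ 150, M* ≈ 367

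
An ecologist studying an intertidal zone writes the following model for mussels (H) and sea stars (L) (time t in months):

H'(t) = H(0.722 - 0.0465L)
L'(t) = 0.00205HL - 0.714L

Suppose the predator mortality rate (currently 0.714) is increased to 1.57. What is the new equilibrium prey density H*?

H* ≈ 766

At the interior fixed point, setting dL/dt = 0 with L > 0 fixes H* = (predator death rate)/(HL coefficient) — independent of the other coefficients.
With the change, H* = 1.57/0.00205 = 766; it rises from 348.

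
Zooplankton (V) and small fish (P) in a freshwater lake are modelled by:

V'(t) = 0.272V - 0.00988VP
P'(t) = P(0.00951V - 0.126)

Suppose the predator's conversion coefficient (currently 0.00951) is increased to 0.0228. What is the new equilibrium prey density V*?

V* ≈ 5.53

At the interior fixed point, setting dP/dt = 0 with P > 0 fixes V* = (predator death rate)/(VP coefficient) — independent of the other coefficients.
With the change, V* = 0.126/0.0228 = 5.53; it falls from 13.2.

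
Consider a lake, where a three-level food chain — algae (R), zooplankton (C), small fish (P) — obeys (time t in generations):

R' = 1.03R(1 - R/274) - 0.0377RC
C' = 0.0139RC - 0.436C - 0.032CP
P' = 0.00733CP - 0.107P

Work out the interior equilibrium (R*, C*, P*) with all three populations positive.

From dP/dt = 0: 0.00733C* = 0.107, so C* = 14.6.
From dR/dt = 0: 1.03(1 - R*/274) = 0.0377·14.6, giving R* = 274·(1 - 0.534) = 128.
From dC/dt = 0: 0.0139·128 - 0.436 = 0.032P*, so P* = 1.34/0.032 = 41.8.

R* ≈ 128, C* ≈ 14.6, P* ≈ 41.8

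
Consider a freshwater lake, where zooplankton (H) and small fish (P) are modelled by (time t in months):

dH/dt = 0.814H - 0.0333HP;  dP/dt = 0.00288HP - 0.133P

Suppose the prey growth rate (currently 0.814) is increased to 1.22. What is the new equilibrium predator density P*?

At the interior fixed point, setting dH/dt = 0 with H > 0 fixes P* = (prey growth rate)/(HP coefficient) — independent of the other coefficients.
With the change, P* = 1.22/0.0333 = 36.6; it rises from 24.4.

P* ≈ 36.6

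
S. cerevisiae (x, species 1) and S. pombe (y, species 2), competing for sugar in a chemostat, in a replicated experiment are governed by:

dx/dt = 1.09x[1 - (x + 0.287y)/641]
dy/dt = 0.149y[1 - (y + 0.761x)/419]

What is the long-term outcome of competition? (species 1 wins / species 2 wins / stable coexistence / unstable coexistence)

Compare the nullcline intercepts: K1/α12 = 641/0.287 = 2230 > K2 = 419; K2/α21 = 419/0.761 = 551 < K1 = 641.
Since the inequalities point opposite ways, species 1 can invade but species 2 cannot.

species 1 excludes species 2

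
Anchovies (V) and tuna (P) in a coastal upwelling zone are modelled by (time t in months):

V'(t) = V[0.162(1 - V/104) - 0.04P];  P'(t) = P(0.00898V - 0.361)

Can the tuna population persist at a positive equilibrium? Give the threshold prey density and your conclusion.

The predator equation gives dP/dt > 0 only when V > 0.361/0.00898 = 40.2.
Without the predator, V → K = 104. Since 104 > 40.2, the predator can invade and persist.

Threshold V = 40.2; K > 40.2, so yes, the predator persists.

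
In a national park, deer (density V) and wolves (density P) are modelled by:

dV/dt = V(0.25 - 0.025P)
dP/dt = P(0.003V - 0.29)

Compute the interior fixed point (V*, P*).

V* ≈ 96.7, P* ≈ 10

Set dP/dt = 0 with P > 0: 0.003V - 0.29 = 0, so V* = 0.29/0.003 = 96.7.
Set dV/dt = 0 with V > 0: 0.25 - 0.025P = 0, so P* = 0.25/0.025 = 10.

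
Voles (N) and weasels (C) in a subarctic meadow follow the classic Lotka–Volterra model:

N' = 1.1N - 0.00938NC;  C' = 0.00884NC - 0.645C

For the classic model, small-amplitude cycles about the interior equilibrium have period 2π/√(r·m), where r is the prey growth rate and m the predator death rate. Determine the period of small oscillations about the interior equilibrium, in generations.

T ≈ 7.46 generations

Here r = 1.1 and m = 0.645, so r·m = 0.71.
ω = √0.71 = 0.842 per generation, hence T = 2π/ω ≈ 7.46 generations.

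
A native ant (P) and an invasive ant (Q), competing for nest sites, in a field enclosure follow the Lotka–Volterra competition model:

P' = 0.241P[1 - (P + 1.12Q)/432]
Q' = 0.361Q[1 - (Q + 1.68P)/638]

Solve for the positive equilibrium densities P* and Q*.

P* ≈ 321, Q* ≈ 99.5

Setting both brackets to zero gives the nullclines P + 1.12Q = 432 and 1.68P + Q = 638.
Substituting Q = 638 - 1.68P into the first: P(1 - 1.12·1.68) = 432 - 1.12·638.
So P* = -283/-0.882 = 321, and then Q* = 638 - 1.68·321 = 99.5.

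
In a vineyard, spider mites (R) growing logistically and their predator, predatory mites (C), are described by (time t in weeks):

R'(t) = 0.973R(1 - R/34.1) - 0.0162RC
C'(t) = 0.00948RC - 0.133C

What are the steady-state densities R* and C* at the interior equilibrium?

From dC/dt = 0 with C > 0: 0.00948R* = 0.133, so R* = 14.
Substitute into dR/dt = 0: 0.973(1 - 14/34.1) = 0.0162C*.
The bracket is 0.589, giving C* = 0.573/0.0162 = 35.4.

R* ≈ 14, C* ≈ 35.4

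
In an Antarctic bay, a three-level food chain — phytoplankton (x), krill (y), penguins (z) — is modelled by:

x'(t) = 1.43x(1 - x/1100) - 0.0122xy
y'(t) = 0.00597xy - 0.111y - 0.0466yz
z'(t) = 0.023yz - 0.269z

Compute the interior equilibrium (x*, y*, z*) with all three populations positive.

x* ≈ 990, y* ≈ 11.7, z* ≈ 124

From dz/dt = 0: 0.023y* = 0.269, so y* = 11.7.
From dx/dt = 0: 1.43(1 - x*/1100) = 0.0122·11.7, giving x* = 1100·(1 - 0.0998) = 990.
From dy/dt = 0: 0.00597·990 - 0.111 = 0.0466z*, so z* = 5.8/0.0466 = 124.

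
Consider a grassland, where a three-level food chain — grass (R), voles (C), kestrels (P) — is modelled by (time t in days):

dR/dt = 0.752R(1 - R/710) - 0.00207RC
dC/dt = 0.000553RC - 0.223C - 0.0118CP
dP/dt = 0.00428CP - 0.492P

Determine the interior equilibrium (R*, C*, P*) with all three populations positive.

R* ≈ 485, C* ≈ 115, P* ≈ 3.85

From dP/dt = 0: 0.00428C* = 0.492, so C* = 115.
From dR/dt = 0: 0.752(1 - R*/710) = 0.00207·115, giving R* = 710·(1 - 0.316) = 485.
From dC/dt = 0: 0.000553·485 - 0.223 = 0.0118P*, so P* = 0.0454/0.0118 = 3.85.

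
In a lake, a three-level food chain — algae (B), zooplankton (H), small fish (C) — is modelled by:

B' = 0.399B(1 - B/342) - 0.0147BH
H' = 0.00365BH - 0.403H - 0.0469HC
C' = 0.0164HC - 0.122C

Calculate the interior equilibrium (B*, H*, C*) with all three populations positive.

B* ≈ 248, H* ≈ 7.44, C* ≈ 10.7

From dC/dt = 0: 0.0164H* = 0.122, so H* = 7.44.
From dB/dt = 0: 0.399(1 - B*/342) = 0.0147·7.44, giving B* = 342·(1 - 0.274) = 248.
From dH/dt = 0: 0.00365·248 - 0.403 = 0.0469C*, so C* = 0.503/0.0469 = 10.7.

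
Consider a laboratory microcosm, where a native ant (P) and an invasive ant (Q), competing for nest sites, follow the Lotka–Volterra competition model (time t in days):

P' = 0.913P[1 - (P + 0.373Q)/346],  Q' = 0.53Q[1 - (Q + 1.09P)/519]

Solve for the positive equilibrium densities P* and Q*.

Setting both brackets to zero gives the nullclines P + 0.373Q = 346 and 1.09P + Q = 519.
Substituting Q = 519 - 1.09P into the first: P(1 - 0.373·1.09) = 346 - 0.373·519.
So P* = 152/0.593 = 257, and then Q* = 519 - 1.09·257 = 239.

P* ≈ 257, Q* ≈ 239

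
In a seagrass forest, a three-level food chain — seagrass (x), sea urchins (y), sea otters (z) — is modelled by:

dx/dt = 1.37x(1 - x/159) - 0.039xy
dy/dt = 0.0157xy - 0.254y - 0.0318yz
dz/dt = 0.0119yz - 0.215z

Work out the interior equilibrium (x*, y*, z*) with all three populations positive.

From dz/dt = 0: 0.0119y* = 0.215, so y* = 18.1.
From dx/dt = 0: 1.37(1 - x*/159) = 0.039·18.1, giving x* = 159·(1 - 0.514) = 77.2.
From dy/dt = 0: 0.0157·77.2 - 0.254 = 0.0318z*, so z* = 0.958/0.0318 = 30.1.

x* ≈ 77.2, y* ≈ 18.1, z* ≈ 30.1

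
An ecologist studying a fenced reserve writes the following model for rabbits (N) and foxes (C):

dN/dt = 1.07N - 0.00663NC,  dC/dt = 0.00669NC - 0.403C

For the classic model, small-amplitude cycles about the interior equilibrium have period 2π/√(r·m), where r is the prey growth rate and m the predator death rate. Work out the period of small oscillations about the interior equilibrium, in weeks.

Here r = 1.07 and m = 0.403, so r·m = 0.431.
ω = √0.431 = 0.657 per week, hence T = 2π/ω ≈ 9.57 weeks.

T ≈ 9.57 weeks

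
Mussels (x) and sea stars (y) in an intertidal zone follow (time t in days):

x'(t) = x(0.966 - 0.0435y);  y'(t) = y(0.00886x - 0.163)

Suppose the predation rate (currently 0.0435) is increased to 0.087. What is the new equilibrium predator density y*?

y* ≈ 11.1

At the interior fixed point, setting dx/dt = 0 with x > 0 fixes y* = (prey growth rate)/(xy coefficient) — independent of the other coefficients.
With the change, y* = 0.966/0.087 = 11.1; it falls from 22.2.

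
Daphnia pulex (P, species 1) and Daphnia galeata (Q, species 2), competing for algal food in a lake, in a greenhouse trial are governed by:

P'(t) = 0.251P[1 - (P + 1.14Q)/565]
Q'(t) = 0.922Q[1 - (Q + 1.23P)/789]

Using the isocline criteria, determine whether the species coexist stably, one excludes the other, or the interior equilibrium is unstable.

Compare the nullcline intercepts: K1/α12 = 565/1.14 = 496 < K2 = 789; K2/α21 = 789/1.23 = 641 > K1 = 565.
Since the inequalities point opposite ways, species 2 can invade but species 1 cannot.

species 2 excludes species 1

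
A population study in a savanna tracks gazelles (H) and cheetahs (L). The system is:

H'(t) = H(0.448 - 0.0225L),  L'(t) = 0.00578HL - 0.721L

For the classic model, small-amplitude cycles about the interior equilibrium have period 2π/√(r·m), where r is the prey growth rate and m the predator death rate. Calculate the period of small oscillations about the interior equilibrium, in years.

Here r = 0.448 and m = 0.721, so r·m = 0.323.
ω = √0.323 = 0.568 per year, hence T = 2π/ω ≈ 11.1 years.

T ≈ 11.1 years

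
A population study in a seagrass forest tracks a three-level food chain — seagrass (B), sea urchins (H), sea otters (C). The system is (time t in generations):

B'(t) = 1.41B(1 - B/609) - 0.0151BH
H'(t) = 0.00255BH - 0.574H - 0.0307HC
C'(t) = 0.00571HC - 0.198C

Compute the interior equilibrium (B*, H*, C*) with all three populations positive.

From dC/dt = 0: 0.00571H* = 0.198, so H* = 34.7.
From dB/dt = 0: 1.41(1 - B*/609) = 0.0151·34.7, giving B* = 609·(1 - 0.371) = 383.
From dH/dt = 0: 0.00255·383 - 0.574 = 0.0307C*, so C* = 0.402/0.0307 = 13.1.

B* ≈ 383, H* ≈ 34.7, C* ≈ 13.1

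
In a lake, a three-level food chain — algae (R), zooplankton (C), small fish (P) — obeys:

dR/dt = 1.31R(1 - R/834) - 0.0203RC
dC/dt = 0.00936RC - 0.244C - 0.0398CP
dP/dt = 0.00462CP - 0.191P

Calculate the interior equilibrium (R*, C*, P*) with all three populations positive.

From dP/dt = 0: 0.00462C* = 0.191, so C* = 41.3.
From dR/dt = 0: 1.31(1 - R*/834) = 0.0203·41.3, giving R* = 834·(1 - 0.641) = 300.
From dC/dt = 0: 0.00936·300 - 0.244 = 0.0398P*, so P* = 2.56/0.0398 = 64.4.

R* ≈ 300, C* ≈ 41.3, P* ≈ 64.4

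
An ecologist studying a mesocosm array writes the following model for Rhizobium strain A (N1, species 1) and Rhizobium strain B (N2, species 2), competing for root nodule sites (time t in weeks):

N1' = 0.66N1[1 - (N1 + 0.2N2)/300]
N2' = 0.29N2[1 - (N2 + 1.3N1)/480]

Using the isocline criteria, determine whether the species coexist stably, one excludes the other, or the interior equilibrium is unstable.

stable coexistence

Compare the nullcline intercepts: K1/α12 = 300/0.2 = 1500 > K2 = 480; K2/α21 = 480/1.3 = 369 > K1 = 300.
Since both inequalities hold, each species can invade when rare, so the interior equilibrium is stable.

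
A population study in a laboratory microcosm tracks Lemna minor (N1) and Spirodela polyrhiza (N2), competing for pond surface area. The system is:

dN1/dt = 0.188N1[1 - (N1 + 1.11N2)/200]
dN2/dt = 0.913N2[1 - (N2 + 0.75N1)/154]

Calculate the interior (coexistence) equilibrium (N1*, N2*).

N1* ≈ 173, N2* ≈ 23.9

Setting both brackets to zero gives the nullclines N1 + 1.11N2 = 200 and 0.75N1 + N2 = 154.
Substituting N2 = 154 - 0.75N1 into the first: N1(1 - 1.11·0.75) = 200 - 1.11·154.
So N1* = 29.1/0.167 = 173, and then N2* = 154 - 0.75·173 = 23.9.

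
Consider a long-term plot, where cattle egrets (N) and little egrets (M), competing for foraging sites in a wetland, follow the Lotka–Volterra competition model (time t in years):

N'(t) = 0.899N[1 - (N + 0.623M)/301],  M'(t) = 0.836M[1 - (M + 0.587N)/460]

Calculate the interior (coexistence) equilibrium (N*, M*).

N* ≈ 22.7, M* ≈ 447

Setting both brackets to zero gives the nullclines N + 0.623M = 301 and 0.587N + M = 460.
Substituting M = 460 - 0.587N into the first: N(1 - 0.623·0.587) = 301 - 0.623·460.
So N* = 14.4/0.634 = 22.7, and then M* = 460 - 0.587·22.7 = 447.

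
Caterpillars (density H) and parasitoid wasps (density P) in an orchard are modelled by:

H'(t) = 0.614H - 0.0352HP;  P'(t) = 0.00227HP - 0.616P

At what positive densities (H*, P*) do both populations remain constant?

H* ≈ 271, P* ≈ 17.4

Set dP/dt = 0 with P > 0: 0.00227H - 0.616 = 0, so H* = 0.616/0.00227 = 271.
Set dH/dt = 0 with H > 0: 0.614 - 0.0352P = 0, so P* = 0.614/0.0352 = 17.4.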